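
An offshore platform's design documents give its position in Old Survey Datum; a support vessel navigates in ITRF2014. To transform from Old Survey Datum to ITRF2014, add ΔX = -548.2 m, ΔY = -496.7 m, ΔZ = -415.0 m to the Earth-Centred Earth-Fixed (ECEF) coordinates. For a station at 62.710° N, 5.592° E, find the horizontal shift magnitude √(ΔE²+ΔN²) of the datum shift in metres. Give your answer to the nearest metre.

At φ = 62.710°, λ = 5.592°: sin φ = 0.888697, cos φ = 0.458494, sin λ = 0.097444, cos λ = 0.995241.
ΔE = −sin λ·ΔX + cos λ·ΔY = −(0.097444)·(-548.2) + (0.995241)·(-496.7) = -440.92 m.
ΔN = −sin φ cos λ·ΔX − sin φ sin λ·ΔY + cos φ·ΔZ = −(0.888697)(0.995241)(-548.2) − (0.888697)(0.097444)(-496.7) + (0.458494)(-415.0) = 337.60 m.
Horizontal magnitude = √(ΔE² + ΔN²) = √((-440.92)² + 337.60²) = 555.32 m.

555 m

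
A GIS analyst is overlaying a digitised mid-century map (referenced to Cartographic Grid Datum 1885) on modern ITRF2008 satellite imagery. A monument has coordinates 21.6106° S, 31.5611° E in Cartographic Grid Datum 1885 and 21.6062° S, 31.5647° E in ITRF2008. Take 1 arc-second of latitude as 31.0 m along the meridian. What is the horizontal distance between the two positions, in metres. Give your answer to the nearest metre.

Δφ = -21.6062° − -21.6106° = +0.0044°; Δλ = 31.5647° − 31.5611° = +0.0036°.
1° of latitude = 3600 × 31.00 = 111600 m.
ΔN = Δφ × 111600 = 491.0 m; ΔE = Δλ × 111600 × cos(-21.6106°) = +0.0036 × 111600 × 0.929708 = 373.5 m.
Distance = √(ΔE² + ΔN²) = √(373.5² + 491.0²) = 617.0 m.

617 m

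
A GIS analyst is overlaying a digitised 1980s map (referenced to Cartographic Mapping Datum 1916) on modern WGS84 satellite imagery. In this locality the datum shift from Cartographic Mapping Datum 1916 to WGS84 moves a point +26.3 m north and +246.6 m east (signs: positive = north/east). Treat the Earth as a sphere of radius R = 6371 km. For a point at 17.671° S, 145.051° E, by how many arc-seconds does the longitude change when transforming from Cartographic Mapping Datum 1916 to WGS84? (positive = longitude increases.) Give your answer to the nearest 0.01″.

At latitude -17.671°, cos φ = 0.952815.
One radian of longitude at latitude φ spans R cos φ, so Δλ = ΔE / (R cos φ) = 246.6 / (6371000 × 0.952815) = 4.0623e-05 rad = 8.379″.

Δλ = 8.38″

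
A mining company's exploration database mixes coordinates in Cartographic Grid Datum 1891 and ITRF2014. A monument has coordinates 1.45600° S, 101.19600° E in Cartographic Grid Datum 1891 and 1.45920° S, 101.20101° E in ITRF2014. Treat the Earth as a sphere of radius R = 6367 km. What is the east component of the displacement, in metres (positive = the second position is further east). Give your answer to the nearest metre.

Δφ = -1.45920° − -1.45600° = -0.00320°; Δλ = 101.20101° − 101.19600° = +0.00501°.
1° along a meridian = πR/180 = 111125 m.
ΔN = Δφ × 111125 = -355.6 m; ΔE = Δλ × 111125 × cos(-1.45600°) = +0.00501 × 111125 × 0.999677 = 556.6 m.

ΔE = 557 m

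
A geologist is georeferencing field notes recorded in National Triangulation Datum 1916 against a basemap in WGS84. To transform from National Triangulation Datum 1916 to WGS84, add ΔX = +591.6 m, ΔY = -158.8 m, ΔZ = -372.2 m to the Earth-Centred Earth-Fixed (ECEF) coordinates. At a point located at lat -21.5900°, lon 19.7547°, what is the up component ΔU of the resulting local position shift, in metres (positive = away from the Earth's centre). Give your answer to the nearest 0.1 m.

The local up (radial) axis is (cos φ cos λ, cos φ sin λ, sin φ), giving ΔU = 517.720 − 49.908 + 136.956 = 604.77 m.

ΔU = 604.8 m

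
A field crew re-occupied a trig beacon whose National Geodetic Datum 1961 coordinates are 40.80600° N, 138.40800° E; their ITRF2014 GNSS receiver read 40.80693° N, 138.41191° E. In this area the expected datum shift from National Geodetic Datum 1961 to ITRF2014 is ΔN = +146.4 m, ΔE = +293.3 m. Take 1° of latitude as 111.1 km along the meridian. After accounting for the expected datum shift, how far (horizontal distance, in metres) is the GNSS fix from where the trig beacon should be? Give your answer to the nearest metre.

Observed coordinate differences: Δφ = +0.00093°, Δλ = +0.00391°.
Converting to metres (1° lat = 111100 m, cos φ = 0.756927): observed ΔN = 103.3 m, observed ΔE = 328.8 m.
Subtracting the expected shift leaves a residual of 103.3 − (146.4) = -43.1 m north and 328.8 − (293.3) = 35.5 m east.
Residual distance = √((-43.1)² + 35.5²) = 55.8 m.

56 m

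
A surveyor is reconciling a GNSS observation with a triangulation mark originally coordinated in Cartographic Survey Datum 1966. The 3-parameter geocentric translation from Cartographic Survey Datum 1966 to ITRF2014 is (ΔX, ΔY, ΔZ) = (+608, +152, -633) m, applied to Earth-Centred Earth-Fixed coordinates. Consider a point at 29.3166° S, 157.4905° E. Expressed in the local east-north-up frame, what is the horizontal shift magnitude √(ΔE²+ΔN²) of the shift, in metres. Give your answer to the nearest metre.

881 m

The local east axis at (φ, λ) is (−sin λ, cos λ, 0), so ΔE = −sin(157.4905°)·608 + cos(157.4905°)·152 = -373.18 m.
The local north axis is (−sin φ cos λ, −sin φ sin λ, cos φ), giving ΔN = -275.018 + 28.492 − 551.930 = -798.46 m.
Horizontal magnitude = √(ΔE² + ΔN²) = √((-373.18)² + (-798.46)²) = 881.36 m.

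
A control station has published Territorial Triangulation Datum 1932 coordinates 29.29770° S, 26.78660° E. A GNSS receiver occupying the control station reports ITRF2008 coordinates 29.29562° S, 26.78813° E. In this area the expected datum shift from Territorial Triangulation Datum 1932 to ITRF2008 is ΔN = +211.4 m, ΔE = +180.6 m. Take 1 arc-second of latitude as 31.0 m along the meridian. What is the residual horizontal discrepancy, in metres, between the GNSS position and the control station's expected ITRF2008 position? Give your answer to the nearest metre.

Observed coordinate differences: Δφ = +0.00208°, Δλ = +0.00153°.
Converting to metres (1° lat = 111600 m, cos φ = 0.872089): observed ΔN = 232.1 m, observed ΔE = 148.9 m.
Subtracting the expected shift leaves a residual of 232.1 − (211.4) = 20.7 m north and 148.9 − (180.6) = -31.7 m east.
Residual distance = √(20.7² + (-31.7)²) = 37.9 m.

38 m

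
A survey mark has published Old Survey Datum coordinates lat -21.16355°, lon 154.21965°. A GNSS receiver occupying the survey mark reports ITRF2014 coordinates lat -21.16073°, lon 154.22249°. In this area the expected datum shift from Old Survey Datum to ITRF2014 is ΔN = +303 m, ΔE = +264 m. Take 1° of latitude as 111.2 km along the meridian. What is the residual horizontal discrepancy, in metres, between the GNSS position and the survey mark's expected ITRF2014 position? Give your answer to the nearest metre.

32 m

Observed coordinate differences: Δφ = +0.00282°, Δλ = +0.00284°.
Converting to metres (1° lat = 111200 m, cos φ = 0.932554): observed ΔN = 313.6 m, observed ΔE = 294.5 m.
Subtracting the expected shift leaves a residual of 313.6 − (303) = 10.6 m north and 294.5 − (264) = 30.5 m east.
Residual distance = √(10.6² + 30.5²) = 32.3 m.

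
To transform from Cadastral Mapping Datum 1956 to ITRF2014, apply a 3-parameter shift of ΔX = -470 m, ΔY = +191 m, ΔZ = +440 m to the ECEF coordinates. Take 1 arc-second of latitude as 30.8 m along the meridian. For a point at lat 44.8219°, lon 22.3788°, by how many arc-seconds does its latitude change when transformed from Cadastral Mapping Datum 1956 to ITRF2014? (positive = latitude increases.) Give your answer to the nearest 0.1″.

sin φ = 0.704905, cos φ = 0.709301, sin λ = 0.380728, cos λ = 0.924687.
North component: ΔN = −sin φ cos λ·ΔX − sin φ sin λ·ΔY + cos φ·ΔZ = −(0.704905)(0.924687)(-470) − (0.704905)(0.380728)(191) + (0.709301)(440) = 567.19 m.
1° of latitude spans 3600 × 30.80 = 110880 m, so Δφ = 567.19 / 110880 × 3600 = 18.415″.

Δφ = 18.4″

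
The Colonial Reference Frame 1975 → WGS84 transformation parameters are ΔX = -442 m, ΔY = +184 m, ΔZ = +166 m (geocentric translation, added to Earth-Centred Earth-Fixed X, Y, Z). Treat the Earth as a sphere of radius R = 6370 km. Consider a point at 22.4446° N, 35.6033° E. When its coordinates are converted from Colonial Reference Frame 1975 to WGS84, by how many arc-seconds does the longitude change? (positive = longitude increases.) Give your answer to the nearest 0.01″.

Δλ = 14.26″

sin φ = 0.381790, cos φ = 0.924249, sin λ = 0.582170, cos λ = 0.813067.
East component: ΔE = −sin λ·ΔX + cos λ·ΔY = −(0.582170)(-442) + (0.813067)(184) = 406.92 m.
1° of latitude spans πR/180 = 111177 m; at latitude φ, 1° of longitude spans that × cos φ = 102755.7 m, so Δλ = 406.92 / 102755.7 × 3600 = 14.256″.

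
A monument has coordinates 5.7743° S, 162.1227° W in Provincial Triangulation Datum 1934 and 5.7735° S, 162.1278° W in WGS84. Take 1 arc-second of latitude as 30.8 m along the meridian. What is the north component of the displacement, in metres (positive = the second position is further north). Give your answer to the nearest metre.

Δφ = -5.7735° − -5.7743° = +0.0008°; Δλ = -162.1278° − -162.1227° = -0.0051°.
1° of latitude = 3600 × 30.80 = 110880 m.
ΔN = Δφ × 110880 = 88.7 m; ΔE = Δλ × 110880 × cos(-5.7743°) = -0.0051 × 110880 × 0.994926 = -562.6 m.

ΔN = 89 m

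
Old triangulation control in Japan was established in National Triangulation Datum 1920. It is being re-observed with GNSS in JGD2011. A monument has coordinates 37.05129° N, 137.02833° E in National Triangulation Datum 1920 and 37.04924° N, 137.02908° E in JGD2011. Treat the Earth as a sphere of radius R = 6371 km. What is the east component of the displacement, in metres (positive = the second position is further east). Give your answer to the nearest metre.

ΔE = 67 m

Δφ = 37.04924° − 37.05129° = -0.00205°; Δλ = 137.02908° − 137.02833° = +0.00075°.
1° along a meridian = πR/180 = 111195 m.
ΔN = Δφ × 111195 = -227.9 m; ΔE = Δλ × 111195 × cos(37.05129°) = +0.00075 × 111195 × 0.798096 = 66.6 m.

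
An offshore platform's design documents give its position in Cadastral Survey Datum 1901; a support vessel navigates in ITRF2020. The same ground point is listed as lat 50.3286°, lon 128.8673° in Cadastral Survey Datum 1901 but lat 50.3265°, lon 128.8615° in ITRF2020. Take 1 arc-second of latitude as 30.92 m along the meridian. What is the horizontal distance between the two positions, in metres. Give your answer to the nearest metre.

Δφ = 50.3265° − 50.3286° = -0.0021°; Δλ = 128.8615° − 128.8673° = -0.0058°.
1° of latitude = 3600 × 30.92 = 111312 m.
ΔN = Δφ × 111312 = -233.8 m; ΔE = Δλ × 111312 × cos(50.3286°) = -0.0058 × 111312 × 0.638384 = -412.1 m.
Distance = √(ΔE² + ΔN²) = √((-412.1)² + (-233.8)²) = 473.8 m.

474 m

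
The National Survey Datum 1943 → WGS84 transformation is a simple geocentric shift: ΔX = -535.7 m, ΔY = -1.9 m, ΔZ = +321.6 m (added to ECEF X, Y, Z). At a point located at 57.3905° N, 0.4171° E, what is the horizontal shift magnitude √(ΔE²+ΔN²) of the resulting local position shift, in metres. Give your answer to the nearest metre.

The local east axis at (φ, λ) is (−sin λ, cos λ, 0), so ΔE = −sin(0.4171°)·(-535.7) + cos(0.4171°)·(-1.9) = 2.00 m.
The local north axis is (−sin φ cos λ, −sin φ sin λ, cos φ), giving ΔN = 451.242 + 0.012 + 173.314 = 624.57 m.
Horizontal magnitude = √(ΔE² + ΔN²) = √(2.00² + 624.57²) = 624.57 m.

625 m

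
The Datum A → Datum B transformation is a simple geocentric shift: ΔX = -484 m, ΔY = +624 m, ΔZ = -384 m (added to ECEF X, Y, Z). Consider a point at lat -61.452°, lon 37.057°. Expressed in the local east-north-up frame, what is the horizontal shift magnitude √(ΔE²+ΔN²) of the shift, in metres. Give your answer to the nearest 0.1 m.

At φ = -61.452°, λ = 37.057°: sin φ = -0.878417, cos φ = 0.477895, sin λ = 0.602609, cos λ = 0.798036.
ΔE = −sin λ·ΔX + cos λ·ΔY = −(0.602609)·(-484) + (0.798036)·(624) = 789.64 m.
ΔN = −sin φ cos λ·ΔX − sin φ sin λ·ΔY + cos φ·ΔZ = −(-0.878417)(0.798036)(-484) − (-0.878417)(0.602609)(624) + (0.477895)(-384) = -192.49 m.
Horizontal magnitude = √(ΔE² + ΔN²) = √(789.64² + (-192.49)²) = 812.76 m.

812.8 m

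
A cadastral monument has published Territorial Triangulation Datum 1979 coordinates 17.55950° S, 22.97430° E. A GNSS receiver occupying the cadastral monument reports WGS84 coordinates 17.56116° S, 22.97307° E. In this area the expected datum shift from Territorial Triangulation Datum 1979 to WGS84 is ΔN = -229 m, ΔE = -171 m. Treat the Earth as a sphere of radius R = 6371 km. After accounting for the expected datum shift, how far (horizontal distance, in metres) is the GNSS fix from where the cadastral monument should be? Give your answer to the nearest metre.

60 m

Observed coordinate differences: Δφ = -0.00166°, Δλ = -0.00123°.
Converting to metres (1° lat = 111195 m, cos φ = 0.953404): observed ΔN = -184.6 m, observed ΔE = -130.4 m.
Subtracting the expected shift leaves a residual of -184.6 − (-229) = 44.4 m north and -130.4 − (-171) = 40.6 m east.
Residual distance = √(44.4² + 40.6²) = 60.2 m.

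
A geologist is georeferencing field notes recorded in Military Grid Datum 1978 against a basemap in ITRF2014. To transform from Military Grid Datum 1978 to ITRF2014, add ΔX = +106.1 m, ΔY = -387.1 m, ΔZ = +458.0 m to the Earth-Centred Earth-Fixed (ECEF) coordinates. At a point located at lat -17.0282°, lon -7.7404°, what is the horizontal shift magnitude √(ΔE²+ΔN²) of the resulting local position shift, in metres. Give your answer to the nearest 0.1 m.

608.8 m

The local east axis at (φ, λ) is (−sin λ, cos λ, 0), so ΔE = −sin(-7.7404°)·106.1 + cos(-7.7404°)·(-387.1) = -369.28 m.
The local north axis is (−sin φ cos λ, −sin φ sin λ, cos φ), giving ΔN = 30.787 + 15.268 + 437.922 = 483.98 m.
Horizontal magnitude = √(ΔE² + ΔN²) = √((-369.28)² + 483.98²) = 608.77 m.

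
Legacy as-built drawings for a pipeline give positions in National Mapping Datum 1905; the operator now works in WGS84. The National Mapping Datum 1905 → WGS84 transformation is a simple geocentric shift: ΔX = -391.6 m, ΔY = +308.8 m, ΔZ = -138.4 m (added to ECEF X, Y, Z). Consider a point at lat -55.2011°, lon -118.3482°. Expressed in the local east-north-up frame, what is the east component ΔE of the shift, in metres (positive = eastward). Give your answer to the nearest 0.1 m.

At φ = -55.2011°, λ = -118.3482°: sin φ = -0.821160, cos φ = 0.570698, sin λ = -0.880078, cos λ = -0.474829.
ΔE = −sin λ·ΔX + cos λ·ΔY = −(-0.880078)·(-391.6) + (-0.474829)·(308.8) = -491.27 m.

ΔE = -491.3 m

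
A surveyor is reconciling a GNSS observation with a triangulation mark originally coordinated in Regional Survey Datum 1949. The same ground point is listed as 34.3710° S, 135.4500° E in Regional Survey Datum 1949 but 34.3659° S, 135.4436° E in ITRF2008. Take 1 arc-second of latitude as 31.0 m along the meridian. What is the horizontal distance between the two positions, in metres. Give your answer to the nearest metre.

819 m

Δφ = -34.3659° − -34.3710° = +0.0051°; Δλ = 135.4436° − 135.4500° = -0.0064°.
1° of latitude = 3600 × 31.00 = 111600 m.
ΔN = Δφ × 111600 = 569.2 m; ΔE = Δλ × 111600 × cos(-34.3710°) = -0.0064 × 111600 × 0.825399 = -589.5 m.
Distance = √(ΔE² + ΔN²) = √((-589.5)² + 569.2²) = 819.4 m.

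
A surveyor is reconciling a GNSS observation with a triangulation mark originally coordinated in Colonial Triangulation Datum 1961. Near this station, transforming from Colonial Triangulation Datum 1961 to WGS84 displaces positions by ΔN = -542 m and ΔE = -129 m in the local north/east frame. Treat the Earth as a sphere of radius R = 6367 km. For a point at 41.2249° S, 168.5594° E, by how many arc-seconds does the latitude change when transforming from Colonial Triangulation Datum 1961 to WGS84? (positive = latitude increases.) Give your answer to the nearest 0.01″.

On a sphere of radius R, 1 rad of latitude = R, so Δφ = ΔN / R = -542.0 / 6367000 = -8.5126e-05 rad = -17.559″.

Δφ = -17.56″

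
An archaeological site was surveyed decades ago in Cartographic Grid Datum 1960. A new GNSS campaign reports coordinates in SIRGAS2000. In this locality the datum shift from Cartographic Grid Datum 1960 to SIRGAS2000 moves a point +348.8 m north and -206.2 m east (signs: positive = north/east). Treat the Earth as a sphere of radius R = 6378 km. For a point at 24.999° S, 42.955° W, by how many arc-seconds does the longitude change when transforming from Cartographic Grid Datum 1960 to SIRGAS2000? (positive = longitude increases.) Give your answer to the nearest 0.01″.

At latitude -24.999°, cos φ = 0.906315.
One radian of longitude at latitude φ spans R cos φ, so Δλ = ΔE / (R cos φ) = -206.2 / (6378000 × 0.906315) = -3.5672e-05 rad = -7.358″.

Δλ = -7.36″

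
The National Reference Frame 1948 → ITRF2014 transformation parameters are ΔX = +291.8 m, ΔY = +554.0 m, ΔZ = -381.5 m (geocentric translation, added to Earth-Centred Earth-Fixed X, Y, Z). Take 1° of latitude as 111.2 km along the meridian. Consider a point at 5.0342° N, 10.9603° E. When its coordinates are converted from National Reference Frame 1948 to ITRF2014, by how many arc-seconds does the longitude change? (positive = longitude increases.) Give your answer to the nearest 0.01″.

sin φ = 0.087750, cos φ = 0.996142, sin λ = 0.190129, cos λ = 0.981759.
East component: ΔE = −sin λ·ΔX + cos λ·ΔY = −(0.190129)(291.8) + (0.981759)(554.0) = 488.41 m.
1° of latitude spans 111200 m; at latitude φ, 1° of longitude spans that × cos φ = 110771.0 m, so Δλ = 488.41 / 110771.0 × 3600 = 15.873″.

Δλ = 15.87″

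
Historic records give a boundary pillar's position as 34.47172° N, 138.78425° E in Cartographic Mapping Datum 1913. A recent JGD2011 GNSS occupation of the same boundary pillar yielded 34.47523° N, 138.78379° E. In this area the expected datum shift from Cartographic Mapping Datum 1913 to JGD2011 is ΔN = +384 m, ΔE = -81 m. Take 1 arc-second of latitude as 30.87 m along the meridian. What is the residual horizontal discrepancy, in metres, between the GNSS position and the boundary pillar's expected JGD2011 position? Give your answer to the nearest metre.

39 m

Observed coordinate differences: Δφ = +0.00351°, Δλ = -0.00046°.
Converting to metres (1° lat = 111132 m, cos φ = 0.824406): observed ΔN = 390.1 m, observed ΔE = -42.1 m.
Subtracting the expected shift leaves a residual of 390.1 − (384) = 6.1 m north and -42.1 − (-81) = 38.9 m east.
Residual distance = √(6.1² + 38.9²) = 39.3 m.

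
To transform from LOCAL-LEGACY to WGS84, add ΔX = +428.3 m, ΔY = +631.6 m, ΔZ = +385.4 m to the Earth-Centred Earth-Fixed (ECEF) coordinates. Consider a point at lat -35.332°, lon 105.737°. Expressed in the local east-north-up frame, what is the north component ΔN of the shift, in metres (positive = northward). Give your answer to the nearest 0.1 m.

At φ = -35.332°, λ = 105.737°: sin φ = -0.578313, cos φ = 0.815815, sin λ = 0.962517, cos λ = -0.271222.
ΔN = −sin φ cos λ·ΔX − sin φ sin λ·ΔY + cos φ·ΔZ = −(-0.578313)(-0.271222)(428.3) − (-0.578313)(0.962517)(631.6) + (0.815815)(385.4) = 598.81 m.

ΔN = 598.8 m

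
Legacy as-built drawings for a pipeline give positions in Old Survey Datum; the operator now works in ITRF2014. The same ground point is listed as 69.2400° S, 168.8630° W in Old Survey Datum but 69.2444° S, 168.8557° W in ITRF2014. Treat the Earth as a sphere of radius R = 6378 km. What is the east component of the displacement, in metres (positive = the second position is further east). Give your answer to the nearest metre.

Δφ = -69.2444° − -69.2400° = -0.0044°; Δλ = -168.8557° − -168.8630° = +0.0073°.
1° along a meridian = πR/180 = 111317 m.
ΔN = Δφ × 111317 = -489.8 m; ΔE = Δλ × 111317 × cos(-69.2400°) = +0.0073 × 111317 × 0.354454 = 288.0 m.

ΔE = 288 m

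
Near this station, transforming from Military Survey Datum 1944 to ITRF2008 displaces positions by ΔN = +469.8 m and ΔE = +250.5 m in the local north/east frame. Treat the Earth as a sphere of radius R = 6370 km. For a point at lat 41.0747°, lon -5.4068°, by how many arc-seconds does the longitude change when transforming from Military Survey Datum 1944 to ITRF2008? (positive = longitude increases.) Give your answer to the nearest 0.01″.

At latitude 41.0747°, cos φ = 0.753854.
One radian of longitude at latitude φ spans R cos φ, so Δλ = ΔE / (R cos φ) = 250.5 / (6370000 × 0.753854) = 5.2165e-05 rad = 10.760″.

Δλ = 10.76″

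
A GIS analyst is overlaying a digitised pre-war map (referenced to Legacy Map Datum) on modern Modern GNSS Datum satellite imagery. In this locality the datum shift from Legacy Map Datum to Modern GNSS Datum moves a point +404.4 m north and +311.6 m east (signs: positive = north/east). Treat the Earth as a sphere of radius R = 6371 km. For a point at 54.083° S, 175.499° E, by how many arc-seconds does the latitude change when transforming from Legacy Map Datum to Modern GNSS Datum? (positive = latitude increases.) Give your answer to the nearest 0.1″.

On a sphere of radius R, 1 rad of latitude = R, so Δφ = ΔN / R = 404.4 / 6371000 = 6.3475e-05 rad = 13.093″.

Δφ = 13.1″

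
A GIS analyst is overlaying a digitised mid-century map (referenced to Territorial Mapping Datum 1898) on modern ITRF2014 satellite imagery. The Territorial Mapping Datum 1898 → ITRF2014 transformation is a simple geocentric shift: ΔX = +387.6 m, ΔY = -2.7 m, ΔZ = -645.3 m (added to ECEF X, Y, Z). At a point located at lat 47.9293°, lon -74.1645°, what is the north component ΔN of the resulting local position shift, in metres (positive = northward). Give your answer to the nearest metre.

The local north axis is (−sin φ cos λ, −sin φ sin λ, cos φ), giving ΔN = -78.513 − 1.928 − 432.381 = -512.82 m.

ΔN = -513 m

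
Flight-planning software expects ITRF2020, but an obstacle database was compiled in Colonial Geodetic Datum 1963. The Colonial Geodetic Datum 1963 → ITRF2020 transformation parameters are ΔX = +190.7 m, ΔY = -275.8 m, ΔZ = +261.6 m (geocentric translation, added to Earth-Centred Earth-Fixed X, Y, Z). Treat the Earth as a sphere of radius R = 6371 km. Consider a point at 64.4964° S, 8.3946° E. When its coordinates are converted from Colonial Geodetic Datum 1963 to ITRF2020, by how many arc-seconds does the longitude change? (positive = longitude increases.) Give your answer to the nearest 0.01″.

Δλ = -22.61″

sin φ = -0.902558, cos φ = 0.430568, sin λ = 0.145990, cos λ = 0.989286.
East component: ΔE = −sin λ·ΔX + cos λ·ΔY = −(0.145990)(190.7) + (0.989286)(-275.8) = -300.69 m.
1° of latitude spans πR/180 = 111195 m; at latitude φ, 1° of longitude spans that × cos φ = 47877.0 m, so Δλ = -300.69 / 47877.0 × 3600 = -22.609″.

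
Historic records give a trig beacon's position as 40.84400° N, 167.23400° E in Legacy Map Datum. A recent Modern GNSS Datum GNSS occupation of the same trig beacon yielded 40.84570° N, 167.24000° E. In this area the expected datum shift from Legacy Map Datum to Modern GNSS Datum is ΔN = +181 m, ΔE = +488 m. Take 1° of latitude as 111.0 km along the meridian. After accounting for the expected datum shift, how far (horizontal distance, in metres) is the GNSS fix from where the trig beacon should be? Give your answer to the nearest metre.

18 m

Observed coordinate differences: Δφ = +0.00170°, Δλ = +0.00600°.
Converting to metres (1° lat = 111000 m, cos φ = 0.756493): observed ΔN = 188.7 m, observed ΔE = 503.8 m.
Subtracting the expected shift leaves a residual of 188.7 − (181) = 7.7 m north and 503.8 − (488) = 15.8 m east.
Residual distance = √(7.7² + 15.8²) = 17.6 m.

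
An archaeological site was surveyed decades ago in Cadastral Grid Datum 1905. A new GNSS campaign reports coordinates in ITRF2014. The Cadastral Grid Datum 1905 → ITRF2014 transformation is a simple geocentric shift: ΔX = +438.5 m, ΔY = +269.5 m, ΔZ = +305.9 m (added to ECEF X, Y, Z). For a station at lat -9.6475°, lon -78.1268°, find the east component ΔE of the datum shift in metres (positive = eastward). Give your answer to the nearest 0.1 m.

The local east axis at (φ, λ) is (−sin λ, cos λ, 0), so ΔE = −sin(-78.1268°)·438.5 + cos(-78.1268°)·269.5 = 484.57 m.

ΔE = 484.6 m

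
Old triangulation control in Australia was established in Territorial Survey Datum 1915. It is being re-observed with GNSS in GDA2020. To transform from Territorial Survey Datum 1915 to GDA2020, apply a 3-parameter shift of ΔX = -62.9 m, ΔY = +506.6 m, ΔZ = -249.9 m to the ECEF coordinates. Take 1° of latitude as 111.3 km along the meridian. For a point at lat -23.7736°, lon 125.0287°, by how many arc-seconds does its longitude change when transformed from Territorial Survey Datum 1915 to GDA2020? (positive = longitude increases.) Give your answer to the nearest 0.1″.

Δλ = -8.5″

sin φ = -0.403124, cos φ = 0.915146, sin λ = 0.818865, cos λ = -0.573987.
East component: ΔE = −sin λ·ΔX + cos λ·ΔY = −(0.818865)(-62.9) + (-0.573987)(506.6) = -239.28 m.
1° of latitude spans 111300 m; at latitude φ, 1° of longitude spans that × cos φ = 101855.7 m, so Δλ = -239.28 / 101855.7 × 3600 = -8.457″.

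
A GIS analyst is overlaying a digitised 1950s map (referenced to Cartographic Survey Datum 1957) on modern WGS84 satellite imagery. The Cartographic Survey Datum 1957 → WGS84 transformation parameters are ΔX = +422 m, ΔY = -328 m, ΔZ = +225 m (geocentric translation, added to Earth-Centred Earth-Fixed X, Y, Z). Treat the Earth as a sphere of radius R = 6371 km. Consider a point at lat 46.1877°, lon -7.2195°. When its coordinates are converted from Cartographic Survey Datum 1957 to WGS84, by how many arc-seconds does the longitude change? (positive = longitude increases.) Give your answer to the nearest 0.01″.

sin φ = 0.721612, cos φ = 0.692298, sin λ = -0.125671, cos λ = 0.992072.
East component: ΔE = −sin λ·ΔX + cos λ·ΔY = −(-0.125671)(422) + (0.992072)(-328) = -272.37 m.
1° of latitude spans πR/180 = 111195 m; at latitude φ, 1° of longitude spans that × cos φ = 76980.0 m, so Δλ = -272.37 / 76980.0 × 3600 = -12.737″.

Δλ = -12.74″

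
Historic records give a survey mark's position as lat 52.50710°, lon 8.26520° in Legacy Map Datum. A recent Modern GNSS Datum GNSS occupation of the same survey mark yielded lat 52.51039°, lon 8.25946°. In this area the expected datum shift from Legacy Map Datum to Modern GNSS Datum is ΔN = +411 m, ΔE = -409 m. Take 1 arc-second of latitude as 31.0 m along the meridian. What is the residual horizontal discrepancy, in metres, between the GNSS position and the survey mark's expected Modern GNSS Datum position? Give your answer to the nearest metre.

Observed coordinate differences: Δφ = +0.00329°, Δλ = -0.00574°.
Converting to metres (1° lat = 111600 m, cos φ = 0.608663): observed ΔN = 367.2 m, observed ΔE = -389.9 m.
Subtracting the expected shift leaves a residual of 367.2 − (411) = -43.8 m north and -389.9 − (-409) = 19.1 m east.
Residual distance = √((-43.8)² + 19.1²) = 47.8 m.

48 m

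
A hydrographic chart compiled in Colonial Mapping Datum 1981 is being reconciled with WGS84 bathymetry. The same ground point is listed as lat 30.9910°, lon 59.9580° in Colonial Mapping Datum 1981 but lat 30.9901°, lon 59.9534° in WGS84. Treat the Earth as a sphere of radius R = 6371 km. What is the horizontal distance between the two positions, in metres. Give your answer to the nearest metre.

Δφ = 30.9901° − 30.9910° = -0.0009°; Δλ = 59.9534° − 59.9580° = -0.0046°.
1° along a meridian = πR/180 = 111195 m.
ΔN = Δφ × 111195 = -100.1 m; ΔE = Δλ × 111195 × cos(30.9910°) = -0.0046 × 111195 × 0.857248 = -438.5 m.
Distance = √(ΔE² + ΔN²) = √((-438.5)² + (-100.1)²) = 449.8 m.

450 m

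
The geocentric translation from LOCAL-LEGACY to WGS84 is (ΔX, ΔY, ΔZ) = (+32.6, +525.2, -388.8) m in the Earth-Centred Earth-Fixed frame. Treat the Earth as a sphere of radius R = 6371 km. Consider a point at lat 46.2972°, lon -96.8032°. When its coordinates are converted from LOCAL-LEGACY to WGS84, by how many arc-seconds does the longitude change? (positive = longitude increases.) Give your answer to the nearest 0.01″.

Δλ = -1.40″

sin φ = 0.722933, cos φ = 0.690918, sin λ = -0.992959, cos λ = -0.118459.
East component: ΔE = −sin λ·ΔX + cos λ·ΔY = −(-0.992959)(32.6) + (-0.118459)(525.2) = -29.84 m.
1° of latitude spans πR/180 = 111195 m; at latitude φ, 1° of longitude spans that × cos φ = 76826.5 m, so Δλ = -29.84 / 76826.5 × 3600 = -1.398″.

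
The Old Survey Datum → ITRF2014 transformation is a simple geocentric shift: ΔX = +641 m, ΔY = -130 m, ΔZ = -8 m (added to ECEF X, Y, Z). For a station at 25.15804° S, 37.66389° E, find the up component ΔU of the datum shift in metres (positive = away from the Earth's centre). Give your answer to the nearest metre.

At φ = -25.15804°, λ = 37.66389°: sin φ = -0.425117, cos φ = 0.905139, sin λ = 0.611028, cos λ = 0.791609.
ΔU = cos φ cos λ·ΔX + cos φ sin λ·ΔY + sin φ·ΔZ = (0.905139)(0.791609)(641) + (0.905139)(0.611028)(-130) + (-0.425117)(-8) = 390.79 m.

ΔU = 391 m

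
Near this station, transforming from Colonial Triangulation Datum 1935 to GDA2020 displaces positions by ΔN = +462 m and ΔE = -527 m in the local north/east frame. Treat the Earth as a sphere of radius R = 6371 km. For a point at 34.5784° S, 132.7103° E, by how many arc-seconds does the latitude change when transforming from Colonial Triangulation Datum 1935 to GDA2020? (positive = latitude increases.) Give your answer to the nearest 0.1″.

Δφ = 15.0″

On a sphere of radius R, 1 rad of latitude = R, so Δφ = ΔN / R = 462.0 / 6371000 = 7.2516e-05 rad = 14.958″.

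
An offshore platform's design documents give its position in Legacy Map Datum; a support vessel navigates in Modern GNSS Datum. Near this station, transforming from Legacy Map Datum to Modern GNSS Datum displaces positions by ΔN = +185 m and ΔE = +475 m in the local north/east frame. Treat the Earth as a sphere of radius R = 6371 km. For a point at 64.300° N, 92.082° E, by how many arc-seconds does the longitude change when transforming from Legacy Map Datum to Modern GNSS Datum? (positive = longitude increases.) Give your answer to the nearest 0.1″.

At latitude 64.300°, cos φ = 0.433659.
One radian of longitude at latitude φ spans R cos φ, so Δλ = ΔE / (R cos φ) = 475.0 / (6371000 × 0.433659) = 1.7192e-04 rad = 35.462″.

Δλ = 35.5″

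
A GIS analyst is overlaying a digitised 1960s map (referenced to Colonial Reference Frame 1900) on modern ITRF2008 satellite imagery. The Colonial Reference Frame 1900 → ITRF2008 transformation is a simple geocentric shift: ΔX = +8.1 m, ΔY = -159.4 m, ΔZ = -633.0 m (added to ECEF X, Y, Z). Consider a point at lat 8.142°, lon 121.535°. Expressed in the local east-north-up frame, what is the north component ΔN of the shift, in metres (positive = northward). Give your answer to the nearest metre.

ΔN = -607 m

The local north axis is (−sin φ cos λ, −sin φ sin λ, cos φ), giving ΔN = 0.600 + 19.241 − 626.619 = -606.78 m.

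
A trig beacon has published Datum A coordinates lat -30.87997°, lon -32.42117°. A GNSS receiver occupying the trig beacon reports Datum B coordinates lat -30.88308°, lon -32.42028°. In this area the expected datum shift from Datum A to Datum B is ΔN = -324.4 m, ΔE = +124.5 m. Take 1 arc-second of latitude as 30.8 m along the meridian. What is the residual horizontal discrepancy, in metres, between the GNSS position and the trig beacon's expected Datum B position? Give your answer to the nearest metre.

Observed coordinate differences: Δφ = -0.00311°, Δλ = +0.00089°.
Converting to metres (1° lat = 110880 m, cos φ = 0.858244): observed ΔN = -344.8 m, observed ΔE = 84.7 m.
Subtracting the expected shift leaves a residual of -344.8 − (-324.4) = -20.4 m north and 84.7 − (124.5) = -39.8 m east.
Residual distance = √((-20.4)² + (-39.8)²) = 44.7 m.

45 m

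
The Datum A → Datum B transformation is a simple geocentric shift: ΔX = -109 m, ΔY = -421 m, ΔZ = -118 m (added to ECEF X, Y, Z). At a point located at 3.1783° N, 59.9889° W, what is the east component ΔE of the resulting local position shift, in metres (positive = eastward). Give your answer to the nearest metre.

At φ = 3.1783°, λ = -59.9889°: sin φ = 0.055443, cos φ = 0.998462, sin λ = -0.865929, cos λ = 0.500168.
ΔE = −sin λ·ΔX + cos λ·ΔY = −(-0.865929)·(-109) + (0.500168)·(-421) = -304.96 m.

ΔE = -305 m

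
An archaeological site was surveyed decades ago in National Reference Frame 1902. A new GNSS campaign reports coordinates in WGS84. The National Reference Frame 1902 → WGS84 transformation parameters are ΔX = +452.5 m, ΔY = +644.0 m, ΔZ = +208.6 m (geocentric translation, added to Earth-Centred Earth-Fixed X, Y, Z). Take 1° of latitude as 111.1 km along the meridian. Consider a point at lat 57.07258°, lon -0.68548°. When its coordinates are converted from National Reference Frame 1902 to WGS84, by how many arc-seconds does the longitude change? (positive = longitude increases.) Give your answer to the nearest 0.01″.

sin φ = 0.839360, cos φ = 0.543576, sin λ = -0.011964, cos λ = 0.999928.
East component: ΔE = −sin λ·ΔX + cos λ·ΔY = −(-0.011964)(452.5) + (0.999928)(644.0) = 649.37 m.
1° of latitude spans 111100 m; at latitude φ, 1° of longitude spans that × cos φ = 60391.3 m, so Δλ = 649.37 / 60391.3 × 3600 = 38.710″.

Δλ = 38.71″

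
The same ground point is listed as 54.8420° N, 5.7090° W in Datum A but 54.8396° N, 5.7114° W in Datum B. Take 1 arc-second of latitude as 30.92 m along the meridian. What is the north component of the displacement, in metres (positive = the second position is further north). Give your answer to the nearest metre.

Δφ = 54.8396° − 54.8420° = -0.0024°; Δλ = -5.7114° − -5.7090° = -0.0024°.
1° of latitude = 3600 × 30.92 = 111312 m.
ΔN = Δφ × 111312 = -267.1 m; ΔE = Δλ × 111312 × cos(54.8420°) = -0.0024 × 111312 × 0.575833 = -153.8 m.

ΔN = -267 m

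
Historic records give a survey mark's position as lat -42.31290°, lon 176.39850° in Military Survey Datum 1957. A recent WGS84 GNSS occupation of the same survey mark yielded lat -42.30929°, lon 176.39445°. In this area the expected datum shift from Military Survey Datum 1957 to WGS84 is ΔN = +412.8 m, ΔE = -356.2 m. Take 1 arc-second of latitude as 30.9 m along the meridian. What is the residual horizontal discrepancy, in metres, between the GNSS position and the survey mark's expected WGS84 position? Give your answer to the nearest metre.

Observed coordinate differences: Δφ = +0.00361°, Δλ = -0.00405°.
Converting to metres (1° lat = 111240 m, cos φ = 0.739480): observed ΔN = 401.6 m, observed ΔE = -333.2 m.
Subtracting the expected shift leaves a residual of 401.6 − (412.8) = -11.2 m north and -333.2 − (-356.2) = 23.0 m east.
Residual distance = √((-11.2)² + 23.0²) = 25.6 m.

26 m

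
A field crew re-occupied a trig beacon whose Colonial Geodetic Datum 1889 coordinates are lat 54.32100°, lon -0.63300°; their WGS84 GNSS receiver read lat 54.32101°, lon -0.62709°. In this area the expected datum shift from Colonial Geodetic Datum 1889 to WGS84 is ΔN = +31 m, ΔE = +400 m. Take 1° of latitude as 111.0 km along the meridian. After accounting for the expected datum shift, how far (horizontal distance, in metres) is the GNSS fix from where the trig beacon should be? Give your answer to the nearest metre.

35 m

Observed coordinate differences: Δφ = +0.00001°, Δλ = +0.00591°.
Converting to metres (1° lat = 111000 m, cos φ = 0.583244): observed ΔN = 1.1 m, observed ΔE = 382.6 m.
Subtracting the expected shift leaves a residual of 1.1 − (31) = -29.9 m north and 382.6 − (400) = -17.4 m east.
Residual distance = √((-29.9)² + (-17.4)²) = 34.6 m.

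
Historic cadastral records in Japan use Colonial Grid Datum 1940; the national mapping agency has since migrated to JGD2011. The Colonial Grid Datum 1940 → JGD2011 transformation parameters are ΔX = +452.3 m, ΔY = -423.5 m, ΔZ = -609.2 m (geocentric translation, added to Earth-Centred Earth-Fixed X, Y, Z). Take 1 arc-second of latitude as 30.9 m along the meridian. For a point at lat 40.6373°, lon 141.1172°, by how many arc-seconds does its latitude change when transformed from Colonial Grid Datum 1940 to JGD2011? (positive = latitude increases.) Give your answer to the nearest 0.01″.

Δφ = -1.94″

sin φ = 0.651268, cos φ = 0.758847, sin λ = 0.627729, cos λ = -0.778432.
North component: ΔN = −sin φ cos λ·ΔX − sin φ sin λ·ΔY + cos φ·ΔZ = −(0.651268)(-0.778432)(452.3) − (0.651268)(0.627729)(-423.5) + (0.758847)(-609.2) = -59.85 m.
1° of latitude spans 3600 × 30.90 = 111240 m, so Δφ = -59.85 / 111240 × 3600 = -1.937″.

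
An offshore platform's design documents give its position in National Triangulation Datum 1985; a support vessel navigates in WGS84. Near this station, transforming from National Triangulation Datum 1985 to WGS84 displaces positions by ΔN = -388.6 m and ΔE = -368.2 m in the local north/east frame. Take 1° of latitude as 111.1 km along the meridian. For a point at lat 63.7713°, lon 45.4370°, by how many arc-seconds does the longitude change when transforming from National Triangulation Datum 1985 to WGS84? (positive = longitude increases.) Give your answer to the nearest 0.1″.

At latitude 63.7713°, cos φ = 0.441955.
1° of longitude at this latitude = 111.1 × cos φ = 49.10 km, so Δλ = -368.2 / 49101.2 = -0.0074988° = -26.996″.

Δλ = -27.0″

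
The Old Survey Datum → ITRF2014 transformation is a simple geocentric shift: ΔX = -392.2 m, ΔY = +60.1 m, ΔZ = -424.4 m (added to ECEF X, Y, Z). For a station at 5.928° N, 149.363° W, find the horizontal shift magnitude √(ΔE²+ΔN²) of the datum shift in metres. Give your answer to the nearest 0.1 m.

518.9 m

At φ = 5.928°, λ = -149.363°: sin φ = 0.103279, cos φ = 0.994652, sin λ = -0.509597, cos λ = -0.860413.
ΔE = −sin λ·ΔX + cos λ·ΔY = −(-0.509597)·(-392.2) + (-0.860413)·(60.1) = -251.57 m.
ΔN = −sin φ cos λ·ΔX − sin φ sin λ·ΔY + cos φ·ΔZ = −(0.103279)(-0.860413)(-392.2) − (0.103279)(-0.509597)(60.1) + (0.994652)(-424.4) = -453.82 m.
Horizontal magnitude = √(ΔE² + ΔN²) = √((-251.57)² + (-453.82)²) = 518.89 m.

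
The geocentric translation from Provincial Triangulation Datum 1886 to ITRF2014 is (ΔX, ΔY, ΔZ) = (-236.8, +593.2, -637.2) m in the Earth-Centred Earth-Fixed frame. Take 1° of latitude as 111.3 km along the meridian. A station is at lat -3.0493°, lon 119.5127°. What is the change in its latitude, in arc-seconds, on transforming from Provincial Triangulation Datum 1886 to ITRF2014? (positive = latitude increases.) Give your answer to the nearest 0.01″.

sin φ = -0.053195, cos φ = 0.998584, sin λ = 0.870247, cos λ = -0.492616.
North component: ΔN = −sin φ cos λ·ΔX − sin φ sin λ·ΔY + cos φ·ΔZ = −(-0.053195)(-0.492616)(-236.8) − (-0.053195)(0.870247)(593.2) + (0.998584)(-637.2) = -602.63 m.
1° of latitude spans 111300 m, so Δφ = -602.63 / 111300 × 3600 = -19.492″.

Δφ = -19.49″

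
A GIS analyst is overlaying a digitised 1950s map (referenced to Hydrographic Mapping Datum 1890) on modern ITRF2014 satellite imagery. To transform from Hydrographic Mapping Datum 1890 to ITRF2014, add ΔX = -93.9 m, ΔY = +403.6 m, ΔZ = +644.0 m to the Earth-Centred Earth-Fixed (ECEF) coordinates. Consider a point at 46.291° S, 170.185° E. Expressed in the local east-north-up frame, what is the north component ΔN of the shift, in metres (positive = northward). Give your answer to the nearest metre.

The local north axis is (−sin φ cos λ, −sin φ sin λ, cos φ), giving ΔN = 66.883 + 49.733 + 445.001 = 561.62 m.

ΔN = 562 m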